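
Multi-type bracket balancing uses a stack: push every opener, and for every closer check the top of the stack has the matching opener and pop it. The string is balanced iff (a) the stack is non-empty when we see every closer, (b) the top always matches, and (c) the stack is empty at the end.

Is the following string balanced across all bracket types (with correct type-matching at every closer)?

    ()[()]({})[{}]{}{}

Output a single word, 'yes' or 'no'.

Answer: yes

Derivation:
pos 0: push '('; stack = (
pos 1: ')' matches '('; pop; stack = (empty)
pos 2: push '['; stack = [
pos 3: push '('; stack = [(
pos 4: ')' matches '('; pop; stack = [
pos 5: ']' matches '['; pop; stack = (empty)
pos 6: push '('; stack = (
pos 7: push '{'; stack = ({
pos 8: '}' matches '{'; pop; stack = (
pos 9: ')' matches '('; pop; stack = (empty)
pos 10: push '['; stack = [
pos 11: push '{'; stack = [{
pos 12: '}' matches '{'; pop; stack = [
pos 13: ']' matches '['; pop; stack = (empty)
pos 14: push '{'; stack = {
pos 15: '}' matches '{'; pop; stack = (empty)
pos 16: push '{'; stack = {
pos 17: '}' matches '{'; pop; stack = (empty)
end: stack empty → VALID
Verdict: properly nested → yes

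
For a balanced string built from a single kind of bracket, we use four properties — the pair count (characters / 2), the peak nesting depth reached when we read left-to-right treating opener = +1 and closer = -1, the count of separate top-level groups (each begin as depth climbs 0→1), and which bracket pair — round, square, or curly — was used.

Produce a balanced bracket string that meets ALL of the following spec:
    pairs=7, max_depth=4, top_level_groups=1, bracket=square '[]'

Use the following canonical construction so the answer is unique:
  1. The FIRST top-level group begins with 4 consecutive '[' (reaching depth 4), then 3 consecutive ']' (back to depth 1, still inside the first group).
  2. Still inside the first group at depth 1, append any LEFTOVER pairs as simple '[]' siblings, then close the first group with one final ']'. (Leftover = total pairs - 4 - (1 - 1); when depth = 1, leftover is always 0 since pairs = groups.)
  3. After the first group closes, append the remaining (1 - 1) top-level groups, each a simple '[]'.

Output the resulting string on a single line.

Spec: pairs=7 depth=4 groups=1
Leftover pairs = 7 - 4 - (1-1) = 3
First group: deep chain of depth 4 + 3 sibling pairs
Remaining 0 groups: simple '[]' each

Answer: [[[[]]][][][]]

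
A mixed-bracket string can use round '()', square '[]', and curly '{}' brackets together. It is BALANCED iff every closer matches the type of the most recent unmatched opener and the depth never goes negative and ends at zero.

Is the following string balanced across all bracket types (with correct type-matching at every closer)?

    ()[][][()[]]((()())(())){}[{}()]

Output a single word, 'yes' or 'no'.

Answer: yes

Derivation:
pos 0: push '('; stack = (
pos 1: ')' matches '('; pop; stack = (empty)
pos 2: push '['; stack = [
pos 3: ']' matches '['; pop; stack = (empty)
pos 4: push '['; stack = [
pos 5: ']' matches '['; pop; stack = (empty)
pos 6: push '['; stack = [
pos 7: push '('; stack = [(
pos 8: ')' matches '('; pop; stack = [
pos 9: push '['; stack = [[
pos 10: ']' matches '['; pop; stack = [
pos 11: ']' matches '['; pop; stack = (empty)
pos 12: push '('; stack = (
pos 13: push '('; stack = ((
pos 14: push '('; stack = (((
pos 15: ')' matches '('; pop; stack = ((
pos 16: push '('; stack = (((
pos 17: ')' matches '('; pop; stack = ((
pos 18: ')' matches '('; pop; stack = (
pos 19: push '('; stack = ((
pos 20: push '('; stack = (((
pos 21: ')' matches '('; pop; stack = ((
pos 22: ')' matches '('; pop; stack = (
pos 23: ')' matches '('; pop; stack = (empty)
pos 24: push '{'; stack = {
pos 25: '}' matches '{'; pop; stack = (empty)
pos 26: push '['; stack = [
pos 27: push '{'; stack = [{
pos 28: '}' matches '{'; pop; stack = [
pos 29: push '('; stack = [(
pos 30: ')' matches '('; pop; stack = [
pos 31: ']' matches '['; pop; stack = (empty)
end: stack empty → VALID
Verdict: properly nested → yes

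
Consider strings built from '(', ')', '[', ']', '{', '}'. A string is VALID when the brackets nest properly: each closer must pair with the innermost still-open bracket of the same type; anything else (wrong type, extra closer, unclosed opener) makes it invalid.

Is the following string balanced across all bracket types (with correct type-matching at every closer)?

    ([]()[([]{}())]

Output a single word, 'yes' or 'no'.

Answer: no

Derivation:
pos 0: push '('; stack = (
pos 1: push '['; stack = ([
pos 2: ']' matches '['; pop; stack = (
pos 3: push '('; stack = ((
pos 4: ')' matches '('; pop; stack = (
pos 5: push '['; stack = ([
pos 6: push '('; stack = ([(
pos 7: push '['; stack = ([([
pos 8: ']' matches '['; pop; stack = ([(
pos 9: push '{'; stack = ([({
pos 10: '}' matches '{'; pop; stack = ([(
pos 11: push '('; stack = ([((
pos 12: ')' matches '('; pop; stack = ([(
pos 13: ')' matches '('; pop; stack = ([
pos 14: ']' matches '['; pop; stack = (
end: stack still non-empty (() → INVALID
Verdict: unclosed openers at end: ( → no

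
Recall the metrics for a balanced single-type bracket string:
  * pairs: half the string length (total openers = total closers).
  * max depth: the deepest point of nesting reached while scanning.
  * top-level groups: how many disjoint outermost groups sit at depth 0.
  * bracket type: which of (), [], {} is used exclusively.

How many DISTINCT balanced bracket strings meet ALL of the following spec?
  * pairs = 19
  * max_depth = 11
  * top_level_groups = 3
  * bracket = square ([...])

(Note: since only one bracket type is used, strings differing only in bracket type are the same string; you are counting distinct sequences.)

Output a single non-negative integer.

Spec: pairs=19 depth=11 groups=3
Count(depth <= 11) = 347419446
Count(depth <= 10) = 345489606
Count(depth == 11) = 347419446 - 345489606 = 1929840

Answer: 1929840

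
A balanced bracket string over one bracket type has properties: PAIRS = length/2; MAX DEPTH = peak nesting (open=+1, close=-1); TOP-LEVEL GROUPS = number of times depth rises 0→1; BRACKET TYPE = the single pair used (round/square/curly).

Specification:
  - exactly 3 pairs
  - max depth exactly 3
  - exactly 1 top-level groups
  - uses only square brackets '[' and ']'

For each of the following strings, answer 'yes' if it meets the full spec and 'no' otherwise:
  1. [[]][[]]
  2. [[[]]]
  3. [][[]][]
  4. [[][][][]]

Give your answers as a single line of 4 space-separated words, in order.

Answer: no yes no no

Derivation:
String 1 '[[]][[]]': depth seq [1 2 1 0 1 2 1 0]
  -> pairs=4 depth=2 groups=2 -> no
String 2 '[[[]]]': depth seq [1 2 3 2 1 0]
  -> pairs=3 depth=3 groups=1 -> yes
String 3 '[][[]][]': depth seq [1 0 1 2 1 0 1 0]
  -> pairs=4 depth=2 groups=3 -> no
String 4 '[[][][][]]': depth seq [1 2 1 2 1 2 1 2 1 0]
  -> pairs=5 depth=2 groups=1 -> no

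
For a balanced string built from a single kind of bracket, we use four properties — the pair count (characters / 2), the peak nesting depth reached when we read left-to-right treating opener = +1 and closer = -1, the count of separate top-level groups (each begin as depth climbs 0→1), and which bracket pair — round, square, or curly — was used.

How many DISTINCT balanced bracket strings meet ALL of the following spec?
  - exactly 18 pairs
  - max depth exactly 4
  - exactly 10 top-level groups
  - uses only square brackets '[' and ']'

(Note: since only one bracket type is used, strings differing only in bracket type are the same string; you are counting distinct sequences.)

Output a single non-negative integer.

Spec: pairs=18 depth=4 groups=10
Count(depth <= 4) = 517420
Count(depth <= 3) = 309605
Count(depth == 4) = 517420 - 309605 = 207815

Answer: 207815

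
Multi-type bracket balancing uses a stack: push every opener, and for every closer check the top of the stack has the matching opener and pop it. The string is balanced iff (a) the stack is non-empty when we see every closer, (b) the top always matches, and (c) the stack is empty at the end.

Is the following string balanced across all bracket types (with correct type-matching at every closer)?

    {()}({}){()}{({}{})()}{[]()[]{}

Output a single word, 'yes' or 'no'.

pos 0: push '{'; stack = {
pos 1: push '('; stack = {(
pos 2: ')' matches '('; pop; stack = {
pos 3: '}' matches '{'; pop; stack = (empty)
pos 4: push '('; stack = (
pos 5: push '{'; stack = ({
pos 6: '}' matches '{'; pop; stack = (
pos 7: ')' matches '('; pop; stack = (empty)
pos 8: push '{'; stack = {
pos 9: push '('; stack = {(
pos 10: ')' matches '('; pop; stack = {
pos 11: '}' matches '{'; pop; stack = (empty)
pos 12: push '{'; stack = {
pos 13: push '('; stack = {(
pos 14: push '{'; stack = {({
pos 15: '}' matches '{'; pop; stack = {(
pos 16: push '{'; stack = {({
pos 17: '}' matches '{'; pop; stack = {(
pos 18: ')' matches '('; pop; stack = {
pos 19: push '('; stack = {(
pos 20: ')' matches '('; pop; stack = {
pos 21: '}' matches '{'; pop; stack = (empty)
pos 22: push '{'; stack = {
pos 23: push '['; stack = {[
pos 24: ']' matches '['; pop; stack = {
pos 25: push '('; stack = {(
pos 26: ')' matches '('; pop; stack = {
pos 27: push '['; stack = {[
pos 28: ']' matches '['; pop; stack = {
pos 29: push '{'; stack = {{
pos 30: '}' matches '{'; pop; stack = {
end: stack still non-empty ({) → INVALID
Verdict: unclosed openers at end: { → no

Answer: no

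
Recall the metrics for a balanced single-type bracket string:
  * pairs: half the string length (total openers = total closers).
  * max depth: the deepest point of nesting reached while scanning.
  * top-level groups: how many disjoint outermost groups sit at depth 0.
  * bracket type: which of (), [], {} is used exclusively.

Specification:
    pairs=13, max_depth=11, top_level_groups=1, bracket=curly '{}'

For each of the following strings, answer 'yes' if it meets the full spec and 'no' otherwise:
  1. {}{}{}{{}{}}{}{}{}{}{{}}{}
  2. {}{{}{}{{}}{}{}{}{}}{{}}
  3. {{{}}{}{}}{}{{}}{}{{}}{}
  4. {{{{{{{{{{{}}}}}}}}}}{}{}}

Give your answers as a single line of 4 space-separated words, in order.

Answer: no no no yes

Derivation:
String 1 '{}{}{}{{}{}}{}{}{}{}{{}}{}': depth seq [1 0 1 0 1 0 1 2 1 2 1 0 1 0 1 0 1 0 1 0 1 2 1 0 1 0]
  -> pairs=13 depth=2 groups=10 -> no
String 2 '{}{{}{}{{}}{}{}{}{}}{{}}': depth seq [1 0 1 2 1 2 1 2 3 2 1 2 1 2 1 2 1 2 1 0 1 2 1 0]
  -> pairs=12 depth=3 groups=3 -> no
String 3 '{{{}}{}{}}{}{{}}{}{{}}{}': depth seq [1 2 3 2 1 2 1 2 1 0 1 0 1 2 1 0 1 0 1 2 1 0 1 0]
  -> pairs=12 depth=3 groups=6 -> no
String 4 '{{{{{{{{{{{}}}}}}}}}}{}{}}': depth seq [1 2 3 4 5 6 7 8 9 10 11 10 9 8 7 6 5 4 3 2 1 2 1 2 1 0]
  -> pairs=13 depth=11 groups=1 -> yes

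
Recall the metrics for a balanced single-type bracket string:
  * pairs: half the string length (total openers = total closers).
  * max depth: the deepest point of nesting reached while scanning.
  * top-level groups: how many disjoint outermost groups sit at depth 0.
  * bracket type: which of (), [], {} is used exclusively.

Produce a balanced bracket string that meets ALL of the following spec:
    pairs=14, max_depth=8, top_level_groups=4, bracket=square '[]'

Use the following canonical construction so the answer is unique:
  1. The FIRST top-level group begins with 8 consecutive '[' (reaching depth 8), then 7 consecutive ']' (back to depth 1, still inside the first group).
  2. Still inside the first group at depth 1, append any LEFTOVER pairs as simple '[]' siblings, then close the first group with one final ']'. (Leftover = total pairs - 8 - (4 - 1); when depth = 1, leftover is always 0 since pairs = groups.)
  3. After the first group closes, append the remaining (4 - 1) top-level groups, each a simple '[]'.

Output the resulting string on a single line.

Answer: [[[[[[[[]]]]]]][][][]][][][]

Derivation:
Spec: pairs=14 depth=8 groups=4
Leftover pairs = 14 - 8 - (4-1) = 3
First group: deep chain of depth 8 + 3 sibling pairs
Remaining 3 groups: simple '[]' each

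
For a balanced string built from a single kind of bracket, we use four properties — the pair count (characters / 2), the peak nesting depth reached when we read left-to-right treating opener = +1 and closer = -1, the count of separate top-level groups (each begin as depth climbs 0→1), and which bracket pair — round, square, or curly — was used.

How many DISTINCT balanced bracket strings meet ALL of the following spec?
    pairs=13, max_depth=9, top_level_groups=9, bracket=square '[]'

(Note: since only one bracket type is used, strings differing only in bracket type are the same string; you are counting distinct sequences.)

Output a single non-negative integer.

Spec: pairs=13 depth=9 groups=9
Count(depth <= 9) = 1260
Count(depth <= 8) = 1260
Count(depth == 9) = 1260 - 1260 = 0

Answer: 0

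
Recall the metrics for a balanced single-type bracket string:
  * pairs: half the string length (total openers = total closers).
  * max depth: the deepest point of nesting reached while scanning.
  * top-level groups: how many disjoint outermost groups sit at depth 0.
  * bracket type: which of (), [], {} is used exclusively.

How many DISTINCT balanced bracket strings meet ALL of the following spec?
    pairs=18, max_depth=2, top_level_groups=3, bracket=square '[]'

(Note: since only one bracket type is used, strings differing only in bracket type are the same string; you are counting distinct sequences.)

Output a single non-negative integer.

Spec: pairs=18 depth=2 groups=3
Count(depth <= 2) = 136
Count(depth <= 1) = 0
Count(depth == 2) = 136 - 0 = 136

Answer: 136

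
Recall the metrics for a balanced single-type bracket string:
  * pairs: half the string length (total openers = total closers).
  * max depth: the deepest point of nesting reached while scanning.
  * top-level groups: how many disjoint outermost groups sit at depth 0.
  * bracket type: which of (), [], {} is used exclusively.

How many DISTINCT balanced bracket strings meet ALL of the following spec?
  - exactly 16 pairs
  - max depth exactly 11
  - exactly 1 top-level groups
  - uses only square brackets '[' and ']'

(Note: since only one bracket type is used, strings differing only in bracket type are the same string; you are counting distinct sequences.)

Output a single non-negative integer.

Spec: pairs=16 depth=11 groups=1
Count(depth <= 11) = 9675125
Count(depth <= 10) = 9603089
Count(depth == 11) = 9675125 - 9603089 = 72036

Answer: 72036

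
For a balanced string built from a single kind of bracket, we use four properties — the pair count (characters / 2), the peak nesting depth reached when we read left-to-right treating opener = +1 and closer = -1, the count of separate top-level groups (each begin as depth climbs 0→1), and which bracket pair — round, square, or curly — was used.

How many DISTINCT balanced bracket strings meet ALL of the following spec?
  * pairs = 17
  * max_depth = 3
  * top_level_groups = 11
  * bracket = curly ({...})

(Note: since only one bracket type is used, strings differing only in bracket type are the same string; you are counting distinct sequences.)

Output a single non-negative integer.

Spec: pairs=17 depth=3 groups=11
Count(depth <= 3) = 36234
Count(depth <= 2) = 8008
Count(depth == 3) = 36234 - 8008 = 28226

Answer: 28226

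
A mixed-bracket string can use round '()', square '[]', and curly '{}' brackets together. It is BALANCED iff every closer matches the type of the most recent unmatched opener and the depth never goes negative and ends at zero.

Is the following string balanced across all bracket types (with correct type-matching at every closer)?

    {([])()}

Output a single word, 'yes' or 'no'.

pos 0: push '{'; stack = {
pos 1: push '('; stack = {(
pos 2: push '['; stack = {([
pos 3: ']' matches '['; pop; stack = {(
pos 4: ')' matches '('; pop; stack = {
pos 5: push '('; stack = {(
pos 6: ')' matches '('; pop; stack = {
pos 7: '}' matches '{'; pop; stack = (empty)
end: stack empty → VALID
Verdict: properly nested → yes

Answer: yes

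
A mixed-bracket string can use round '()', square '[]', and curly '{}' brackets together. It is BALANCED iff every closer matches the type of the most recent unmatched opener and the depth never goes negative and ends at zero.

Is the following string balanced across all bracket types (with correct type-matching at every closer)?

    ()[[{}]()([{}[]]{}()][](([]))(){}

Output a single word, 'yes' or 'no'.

pos 0: push '('; stack = (
pos 1: ')' matches '('; pop; stack = (empty)
pos 2: push '['; stack = [
pos 3: push '['; stack = [[
pos 4: push '{'; stack = [[{
pos 5: '}' matches '{'; pop; stack = [[
pos 6: ']' matches '['; pop; stack = [
pos 7: push '('; stack = [(
pos 8: ')' matches '('; pop; stack = [
pos 9: push '('; stack = [(
pos 10: push '['; stack = [([
pos 11: push '{'; stack = [([{
pos 12: '}' matches '{'; pop; stack = [([
pos 13: push '['; stack = [([[
pos 14: ']' matches '['; pop; stack = [([
pos 15: ']' matches '['; pop; stack = [(
pos 16: push '{'; stack = [({
pos 17: '}' matches '{'; pop; stack = [(
pos 18: push '('; stack = [((
pos 19: ')' matches '('; pop; stack = [(
pos 20: saw closer ']' but top of stack is '(' (expected ')') → INVALID
Verdict: type mismatch at position 20: ']' closes '(' → no

Answer: no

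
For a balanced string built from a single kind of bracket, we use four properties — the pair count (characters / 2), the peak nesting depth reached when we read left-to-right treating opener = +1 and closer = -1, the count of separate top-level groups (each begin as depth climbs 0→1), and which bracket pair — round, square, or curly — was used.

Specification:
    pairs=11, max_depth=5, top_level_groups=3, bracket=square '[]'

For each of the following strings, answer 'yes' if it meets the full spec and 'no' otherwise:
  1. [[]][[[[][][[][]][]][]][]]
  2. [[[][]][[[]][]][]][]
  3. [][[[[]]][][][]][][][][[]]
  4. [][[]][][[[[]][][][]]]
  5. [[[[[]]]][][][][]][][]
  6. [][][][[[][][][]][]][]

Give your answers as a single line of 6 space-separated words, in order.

String 1 '[[]][[[[][][[][]][]][]][]]': depth seq [1 2 1 0 1 2 3 4 3 4 3 4 5 4 5 4 3 4 3 2 3 2 1 2 1 0]
  -> pairs=13 depth=5 groups=2 -> no
String 2 '[[[][]][[[]][]][]][]': depth seq [1 2 3 2 3 2 1 2 3 4 3 2 3 2 1 2 1 0 1 0]
  -> pairs=10 depth=4 groups=2 -> no
String 3 '[][[[[]]][][][]][][][][[]]': depth seq [1 0 1 2 3 4 3 2 1 2 1 2 1 2 1 0 1 0 1 0 1 0 1 2 1 0]
  -> pairs=13 depth=4 groups=6 -> no
String 4 '[][[]][][[[[]][][][]]]': depth seq [1 0 1 2 1 0 1 0 1 2 3 4 3 2 3 2 3 2 3 2 1 0]
  -> pairs=11 depth=4 groups=4 -> no
String 5 '[[[[[]]]][][][][]][][]': depth seq [1 2 3 4 5 4 3 2 1 2 1 2 1 2 1 2 1 0 1 0 1 0]
  -> pairs=11 depth=5 groups=3 -> yes
String 6 '[][][][[[][][][]][]][]': depth seq [1 0 1 0 1 0 1 2 3 2 3 2 3 2 3 2 1 2 1 0 1 0]
  -> pairs=11 depth=3 groups=5 -> no

Answer: no no no no yes no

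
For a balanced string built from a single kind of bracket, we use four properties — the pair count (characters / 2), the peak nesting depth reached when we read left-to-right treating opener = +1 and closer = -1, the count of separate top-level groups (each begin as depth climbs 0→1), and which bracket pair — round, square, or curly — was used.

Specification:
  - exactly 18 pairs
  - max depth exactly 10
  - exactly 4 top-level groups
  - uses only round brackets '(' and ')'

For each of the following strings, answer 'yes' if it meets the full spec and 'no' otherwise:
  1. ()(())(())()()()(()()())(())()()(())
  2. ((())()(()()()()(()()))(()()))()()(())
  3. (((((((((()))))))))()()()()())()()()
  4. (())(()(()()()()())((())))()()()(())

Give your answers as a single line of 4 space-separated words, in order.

String 1 '()(())(())()()()(()()())(())()()(())': depth seq [1 0 1 2 1 0 1 2 1 0 1 0 1 0 1 0 1 2 1 2 1 2 1 0 1 2 1 0 1 0 1 0 1 2 1 0]
  -> pairs=18 depth=2 groups=11 -> no
String 2 '((())()(()()()()(()()))(()()))()()(())': depth seq [1 2 3 2 1 2 1 2 3 2 3 2 3 2 3 2 3 4 3 4 3 2 1 2 3 2 3 2 1 0 1 0 1 0 1 2 1 0]
  -> pairs=19 depth=4 groups=4 -> no
String 3 '(((((((((()))))))))()()()()())()()()': depth seq [1 2 3 4 5 6 7 8 9 10 9 8 7 6 5 4 3 2 1 2 1 2 1 2 1 2 1 2 1 0 1 0 1 0 1 0]
  -> pairs=18 depth=10 groups=4 -> yes
String 4 '(())(()(()()()()())((())))()()()(())': depth seq [1 2 1 0 1 2 1 2 3 2 3 2 3 2 3 2 3 2 1 2 3 4 3 2 1 0 1 0 1 0 1 0 1 2 1 0]
  -> pairs=18 depth=4 groups=6 -> no

Answer: no no yes no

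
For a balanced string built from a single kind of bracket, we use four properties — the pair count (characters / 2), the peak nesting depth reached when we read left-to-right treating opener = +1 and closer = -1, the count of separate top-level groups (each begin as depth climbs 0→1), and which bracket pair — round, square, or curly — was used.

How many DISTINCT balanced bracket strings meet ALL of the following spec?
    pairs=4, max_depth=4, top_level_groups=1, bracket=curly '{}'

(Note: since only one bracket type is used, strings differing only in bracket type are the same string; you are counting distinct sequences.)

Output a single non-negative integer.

Spec: pairs=4 depth=4 groups=1
Count(depth <= 4) = 5
Count(depth <= 3) = 4
Count(depth == 4) = 5 - 4 = 1

Answer: 1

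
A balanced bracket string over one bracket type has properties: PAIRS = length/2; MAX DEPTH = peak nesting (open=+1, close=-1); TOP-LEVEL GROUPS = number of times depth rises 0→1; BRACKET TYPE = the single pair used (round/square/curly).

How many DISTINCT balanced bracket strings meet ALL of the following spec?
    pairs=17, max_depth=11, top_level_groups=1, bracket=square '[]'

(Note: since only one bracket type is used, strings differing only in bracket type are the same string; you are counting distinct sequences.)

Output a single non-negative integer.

Answer: 404984

Derivation:
Spec: pairs=17 depth=11 groups=1
Count(depth <= 11) = 35223254
Count(depth <= 10) = 34818270
Count(depth == 11) = 35223254 - 34818270 = 404984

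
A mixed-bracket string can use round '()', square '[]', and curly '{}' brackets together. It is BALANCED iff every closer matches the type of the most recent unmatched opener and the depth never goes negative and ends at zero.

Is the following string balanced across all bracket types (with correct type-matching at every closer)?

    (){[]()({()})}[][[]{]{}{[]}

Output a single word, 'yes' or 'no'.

pos 0: push '('; stack = (
pos 1: ')' matches '('; pop; stack = (empty)
pos 2: push '{'; stack = {
pos 3: push '['; stack = {[
pos 4: ']' matches '['; pop; stack = {
pos 5: push '('; stack = {(
pos 6: ')' matches '('; pop; stack = {
pos 7: push '('; stack = {(
pos 8: push '{'; stack = {({
pos 9: push '('; stack = {({(
pos 10: ')' matches '('; pop; stack = {({
pos 11: '}' matches '{'; pop; stack = {(
pos 12: ')' matches '('; pop; stack = {
pos 13: '}' matches '{'; pop; stack = (empty)
pos 14: push '['; stack = [
pos 15: ']' matches '['; pop; stack = (empty)
pos 16: push '['; stack = [
pos 17: push '['; stack = [[
pos 18: ']' matches '['; pop; stack = [
pos 19: push '{'; stack = [{
pos 20: saw closer ']' but top of stack is '{' (expected '}') → INVALID
Verdict: type mismatch at position 20: ']' closes '{' → no

Answer: no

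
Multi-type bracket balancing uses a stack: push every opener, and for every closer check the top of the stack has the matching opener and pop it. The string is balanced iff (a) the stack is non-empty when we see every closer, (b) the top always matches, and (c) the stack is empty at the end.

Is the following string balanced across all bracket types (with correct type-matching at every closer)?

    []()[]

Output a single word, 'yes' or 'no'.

Answer: yes

Derivation:
pos 0: push '['; stack = [
pos 1: ']' matches '['; pop; stack = (empty)
pos 2: push '('; stack = (
pos 3: ')' matches '('; pop; stack = (empty)
pos 4: push '['; stack = [
pos 5: ']' matches '['; pop; stack = (empty)
end: stack empty → VALID
Verdict: properly nested → yes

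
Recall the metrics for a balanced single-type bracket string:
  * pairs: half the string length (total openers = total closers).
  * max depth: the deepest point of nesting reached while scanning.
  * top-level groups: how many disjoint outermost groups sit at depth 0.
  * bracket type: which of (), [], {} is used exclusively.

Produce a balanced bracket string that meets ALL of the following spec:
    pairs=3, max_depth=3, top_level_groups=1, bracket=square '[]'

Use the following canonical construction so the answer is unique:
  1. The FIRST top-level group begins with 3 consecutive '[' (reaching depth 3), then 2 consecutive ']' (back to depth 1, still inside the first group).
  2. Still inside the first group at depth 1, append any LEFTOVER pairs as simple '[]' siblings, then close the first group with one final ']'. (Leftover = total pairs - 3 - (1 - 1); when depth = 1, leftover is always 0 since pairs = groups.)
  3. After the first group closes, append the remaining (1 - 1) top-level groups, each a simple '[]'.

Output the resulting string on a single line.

Spec: pairs=3 depth=3 groups=1
Leftover pairs = 3 - 3 - (1-1) = 0
First group: deep chain of depth 3 + 0 sibling pairs
Remaining 0 groups: simple '[]' each

Answer: [[[]]]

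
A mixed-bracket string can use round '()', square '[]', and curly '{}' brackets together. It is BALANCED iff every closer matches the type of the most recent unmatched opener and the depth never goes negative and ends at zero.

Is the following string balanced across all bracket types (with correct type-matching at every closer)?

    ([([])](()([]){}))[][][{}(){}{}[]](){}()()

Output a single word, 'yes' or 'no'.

pos 0: push '('; stack = (
pos 1: push '['; stack = ([
pos 2: push '('; stack = ([(
pos 3: push '['; stack = ([([
pos 4: ']' matches '['; pop; stack = ([(
pos 5: ')' matches '('; pop; stack = ([
pos 6: ']' matches '['; pop; stack = (
pos 7: push '('; stack = ((
pos 8: push '('; stack = (((
pos 9: ')' matches '('; pop; stack = ((
pos 10: push '('; stack = (((
pos 11: push '['; stack = ((([
pos 12: ']' matches '['; pop; stack = (((
pos 13: ')' matches '('; pop; stack = ((
pos 14: push '{'; stack = (({
pos 15: '}' matches '{'; pop; stack = ((
pos 16: ')' matches '('; pop; stack = (
pos 17: ')' matches '('; pop; stack = (empty)
pos 18: push '['; stack = [
pos 19: ']' matches '['; pop; stack = (empty)
pos 20: push '['; stack = [
pos 21: ']' matches '['; pop; stack = (empty)
pos 22: push '['; stack = [
pos 23: push '{'; stack = [{
pos 24: '}' matches '{'; pop; stack = [
pos 25: push '('; stack = [(
pos 26: ')' matches '('; pop; stack = [
pos 27: push '{'; stack = [{
pos 28: '}' matches '{'; pop; stack = [
pos 29: push '{'; stack = [{
pos 30: '}' matches '{'; pop; stack = [
pos 31: push '['; stack = [[
pos 32: ']' matches '['; pop; stack = [
pos 33: ']' matches '['; pop; stack = (empty)
pos 34: push '('; stack = (
pos 35: ')' matches '('; pop; stack = (empty)
pos 36: push '{'; stack = {
pos 37: '}' matches '{'; pop; stack = (empty)
pos 38: push '('; stack = (
pos 39: ')' matches '('; pop; stack = (empty)
pos 40: push '('; stack = (
pos 41: ')' matches '('; pop; stack = (empty)
end: stack empty → VALID
Verdict: properly nested → yes

Answer: yes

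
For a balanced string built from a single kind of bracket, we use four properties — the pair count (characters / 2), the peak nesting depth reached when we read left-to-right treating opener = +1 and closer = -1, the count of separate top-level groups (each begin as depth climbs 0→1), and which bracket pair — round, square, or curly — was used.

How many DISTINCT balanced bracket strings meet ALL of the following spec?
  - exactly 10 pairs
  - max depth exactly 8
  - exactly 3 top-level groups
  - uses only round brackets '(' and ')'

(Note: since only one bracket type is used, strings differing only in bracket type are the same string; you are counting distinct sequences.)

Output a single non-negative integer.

Answer: 3

Derivation:
Spec: pairs=10 depth=8 groups=3
Count(depth <= 8) = 3432
Count(depth <= 7) = 3429
Count(depth == 8) = 3432 - 3429 = 3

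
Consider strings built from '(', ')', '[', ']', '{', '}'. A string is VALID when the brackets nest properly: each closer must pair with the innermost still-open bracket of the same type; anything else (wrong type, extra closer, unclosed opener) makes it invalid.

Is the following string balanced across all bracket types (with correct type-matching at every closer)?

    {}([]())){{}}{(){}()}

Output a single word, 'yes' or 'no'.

Answer: no

Derivation:
pos 0: push '{'; stack = {
pos 1: '}' matches '{'; pop; stack = (empty)
pos 2: push '('; stack = (
pos 3: push '['; stack = ([
pos 4: ']' matches '['; pop; stack = (
pos 5: push '('; stack = ((
pos 6: ')' matches '('; pop; stack = (
pos 7: ')' matches '('; pop; stack = (empty)
pos 8: saw closer ')' but stack is empty → INVALID
Verdict: unmatched closer ')' at position 8 → no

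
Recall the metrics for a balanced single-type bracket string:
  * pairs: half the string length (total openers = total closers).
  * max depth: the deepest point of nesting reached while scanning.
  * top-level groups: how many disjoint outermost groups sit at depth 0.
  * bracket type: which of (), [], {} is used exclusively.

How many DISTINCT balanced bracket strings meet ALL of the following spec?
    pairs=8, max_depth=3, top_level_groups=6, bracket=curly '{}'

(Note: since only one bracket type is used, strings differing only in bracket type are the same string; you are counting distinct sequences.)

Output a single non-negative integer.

Answer: 6

Derivation:
Spec: pairs=8 depth=3 groups=6
Count(depth <= 3) = 27
Count(depth <= 2) = 21
Count(depth == 3) = 27 - 21 = 6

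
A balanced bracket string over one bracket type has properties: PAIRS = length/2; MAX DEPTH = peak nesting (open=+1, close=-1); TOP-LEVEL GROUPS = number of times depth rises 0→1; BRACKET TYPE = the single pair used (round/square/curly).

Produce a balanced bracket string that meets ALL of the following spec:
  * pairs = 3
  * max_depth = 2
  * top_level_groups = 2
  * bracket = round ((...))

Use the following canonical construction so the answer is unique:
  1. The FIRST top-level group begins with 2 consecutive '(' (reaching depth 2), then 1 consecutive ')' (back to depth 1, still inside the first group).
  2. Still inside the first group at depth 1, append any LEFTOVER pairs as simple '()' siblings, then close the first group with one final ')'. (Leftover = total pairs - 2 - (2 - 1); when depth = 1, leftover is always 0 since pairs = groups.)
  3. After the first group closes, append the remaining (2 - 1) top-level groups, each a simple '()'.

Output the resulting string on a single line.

Answer: (())()

Derivation:
Spec: pairs=3 depth=2 groups=2
Leftover pairs = 3 - 2 - (2-1) = 0
First group: deep chain of depth 2 + 0 sibling pairs
Remaining 1 groups: simple '()' each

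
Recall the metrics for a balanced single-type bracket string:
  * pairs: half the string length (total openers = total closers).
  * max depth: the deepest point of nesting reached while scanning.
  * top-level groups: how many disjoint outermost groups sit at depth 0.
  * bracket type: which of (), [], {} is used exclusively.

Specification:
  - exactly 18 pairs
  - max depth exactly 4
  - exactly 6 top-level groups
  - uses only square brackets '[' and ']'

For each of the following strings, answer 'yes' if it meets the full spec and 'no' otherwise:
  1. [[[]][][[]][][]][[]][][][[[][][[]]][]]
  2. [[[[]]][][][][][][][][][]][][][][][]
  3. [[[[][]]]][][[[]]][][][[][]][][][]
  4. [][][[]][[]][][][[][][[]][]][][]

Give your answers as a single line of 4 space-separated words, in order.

String 1 '[[[]][][[]][][]][[]][][][[[][][[]]][]]': depth seq [1 2 3 2 1 2 1 2 3 2 1 2 1 2 1 0 1 2 1 0 1 0 1 0 1 2 3 2 3 2 3 4 3 2 1 2 1 0]
  -> pairs=19 depth=4 groups=5 -> no
String 2 '[[[[]]][][][][][][][][][]][][][][][]': depth seq [1 2 3 4 3 2 1 2 1 2 1 2 1 2 1 2 1 2 1 2 1 2 1 2 1 0 1 0 1 0 1 0 1 0 1 0]
  -> pairs=18 depth=4 groups=6 -> yes
String 3 '[[[[][]]]][][[[]]][][][[][]][][][]': depth seq [1 2 3 4 3 4 3 2 1 0 1 0 1 2 3 2 1 0 1 0 1 0 1 2 1 2 1 0 1 0 1 0 1 0]
  -> pairs=17 depth=4 groups=9 -> no
String 4 '[][][[]][[]][][][[][][[]][]][][]': depth seq [1 0 1 0 1 2 1 0 1 2 1 0 1 0 1 0 1 2 1 2 1 2 3 2 1 2 1 0 1 0 1 0]
  -> pairs=16 depth=3 groups=9 -> no

Answer: no yes no no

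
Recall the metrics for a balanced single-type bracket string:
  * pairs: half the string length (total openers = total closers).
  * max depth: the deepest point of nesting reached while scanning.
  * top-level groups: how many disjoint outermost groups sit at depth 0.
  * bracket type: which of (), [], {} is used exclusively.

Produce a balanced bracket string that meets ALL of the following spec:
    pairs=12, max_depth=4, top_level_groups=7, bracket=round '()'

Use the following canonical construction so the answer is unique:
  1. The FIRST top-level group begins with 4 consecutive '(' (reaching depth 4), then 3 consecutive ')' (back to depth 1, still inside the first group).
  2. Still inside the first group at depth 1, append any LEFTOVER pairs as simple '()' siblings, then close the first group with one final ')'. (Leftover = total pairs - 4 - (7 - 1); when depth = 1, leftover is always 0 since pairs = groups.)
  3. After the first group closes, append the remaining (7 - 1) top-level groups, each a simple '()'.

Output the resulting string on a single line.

Spec: pairs=12 depth=4 groups=7
Leftover pairs = 12 - 4 - (7-1) = 2
First group: deep chain of depth 4 + 2 sibling pairs
Remaining 6 groups: simple '()' each

Answer: (((()))()())()()()()()()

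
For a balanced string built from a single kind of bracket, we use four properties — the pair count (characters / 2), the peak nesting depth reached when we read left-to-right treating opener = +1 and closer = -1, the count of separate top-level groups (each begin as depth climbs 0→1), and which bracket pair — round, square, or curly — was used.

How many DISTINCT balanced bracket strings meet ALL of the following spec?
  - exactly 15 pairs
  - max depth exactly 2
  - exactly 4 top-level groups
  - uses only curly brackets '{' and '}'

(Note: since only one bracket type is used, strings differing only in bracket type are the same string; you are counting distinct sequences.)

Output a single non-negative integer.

Spec: pairs=15 depth=2 groups=4
Count(depth <= 2) = 364
Count(depth <= 1) = 0
Count(depth == 2) = 364 - 0 = 364

Answer: 364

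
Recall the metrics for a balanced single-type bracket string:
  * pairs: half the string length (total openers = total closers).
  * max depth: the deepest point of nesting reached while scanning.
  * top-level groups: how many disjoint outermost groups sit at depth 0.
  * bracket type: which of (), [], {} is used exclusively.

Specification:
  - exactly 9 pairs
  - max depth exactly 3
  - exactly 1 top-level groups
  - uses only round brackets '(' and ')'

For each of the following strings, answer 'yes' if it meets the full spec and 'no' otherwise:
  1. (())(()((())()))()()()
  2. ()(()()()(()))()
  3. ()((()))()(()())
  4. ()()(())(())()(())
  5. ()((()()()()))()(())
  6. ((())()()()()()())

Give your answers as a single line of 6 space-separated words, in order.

String 1 '(())(()((())()))()()()': depth seq [1 2 1 0 1 2 1 2 3 4 3 2 3 2 1 0 1 0 1 0 1 0]
  -> pairs=11 depth=4 groups=5 -> no
String 2 '()(()()()(()))()': depth seq [1 0 1 2 1 2 1 2 1 2 3 2 1 0 1 0]
  -> pairs=8 depth=3 groups=3 -> no
String 3 '()((()))()(()())': depth seq [1 0 1 2 3 2 1 0 1 0 1 2 1 2 1 0]
  -> pairs=8 depth=3 groups=4 -> no
String 4 '()()(())(())()(())': depth seq [1 0 1 0 1 2 1 0 1 2 1 0 1 0 1 2 1 0]
  -> pairs=9 depth=2 groups=6 -> no
String 5 '()((()()()()))()(())': depth seq [1 0 1 2 3 2 3 2 3 2 3 2 1 0 1 0 1 2 1 0]
  -> pairs=10 depth=3 groups=4 -> no
String 6 '((())()()()()()())': depth seq [1 2 3 2 1 2 1 2 1 2 1 2 1 2 1 2 1 0]
  -> pairs=9 depth=3 groups=1 -> yes

Answer: no no no no no yes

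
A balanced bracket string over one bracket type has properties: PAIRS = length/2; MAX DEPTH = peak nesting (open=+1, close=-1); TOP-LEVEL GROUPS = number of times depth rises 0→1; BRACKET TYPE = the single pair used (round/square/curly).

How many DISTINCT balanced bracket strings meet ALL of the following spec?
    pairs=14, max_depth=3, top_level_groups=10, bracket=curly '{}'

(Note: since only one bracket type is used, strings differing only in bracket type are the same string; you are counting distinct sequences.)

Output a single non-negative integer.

Answer: 835

Derivation:
Spec: pairs=14 depth=3 groups=10
Count(depth <= 3) = 1550
Count(depth <= 2) = 715
Count(depth == 3) = 1550 - 715 = 835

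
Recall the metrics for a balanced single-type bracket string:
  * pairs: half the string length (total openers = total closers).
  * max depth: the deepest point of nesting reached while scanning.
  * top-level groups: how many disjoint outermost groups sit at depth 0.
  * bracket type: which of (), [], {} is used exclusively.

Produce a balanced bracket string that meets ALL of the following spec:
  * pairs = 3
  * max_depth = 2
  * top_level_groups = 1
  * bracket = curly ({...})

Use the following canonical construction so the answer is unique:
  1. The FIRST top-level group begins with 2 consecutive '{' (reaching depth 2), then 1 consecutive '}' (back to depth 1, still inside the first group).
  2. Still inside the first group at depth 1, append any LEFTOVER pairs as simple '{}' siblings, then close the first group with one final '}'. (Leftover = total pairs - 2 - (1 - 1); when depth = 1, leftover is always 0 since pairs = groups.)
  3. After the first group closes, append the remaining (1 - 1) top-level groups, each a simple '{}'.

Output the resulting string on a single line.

Spec: pairs=3 depth=2 groups=1
Leftover pairs = 3 - 2 - (1-1) = 1
First group: deep chain of depth 2 + 1 sibling pairs
Remaining 0 groups: simple '{}' each

Answer: {{}{}}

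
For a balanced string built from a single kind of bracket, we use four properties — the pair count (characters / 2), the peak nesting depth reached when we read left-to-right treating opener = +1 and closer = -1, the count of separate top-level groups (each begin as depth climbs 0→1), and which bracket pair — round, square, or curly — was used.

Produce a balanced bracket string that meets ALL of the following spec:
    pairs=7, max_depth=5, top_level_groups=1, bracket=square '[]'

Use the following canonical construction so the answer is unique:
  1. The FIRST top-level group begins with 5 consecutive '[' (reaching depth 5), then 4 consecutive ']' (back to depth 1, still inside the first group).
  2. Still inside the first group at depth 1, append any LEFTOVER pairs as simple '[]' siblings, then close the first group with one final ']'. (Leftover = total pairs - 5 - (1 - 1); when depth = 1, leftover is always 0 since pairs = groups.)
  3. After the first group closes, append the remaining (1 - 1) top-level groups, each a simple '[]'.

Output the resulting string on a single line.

Spec: pairs=7 depth=5 groups=1
Leftover pairs = 7 - 5 - (1-1) = 2
First group: deep chain of depth 5 + 2 sibling pairs
Remaining 0 groups: simple '[]' each

Answer: [[[[[]]]][][]]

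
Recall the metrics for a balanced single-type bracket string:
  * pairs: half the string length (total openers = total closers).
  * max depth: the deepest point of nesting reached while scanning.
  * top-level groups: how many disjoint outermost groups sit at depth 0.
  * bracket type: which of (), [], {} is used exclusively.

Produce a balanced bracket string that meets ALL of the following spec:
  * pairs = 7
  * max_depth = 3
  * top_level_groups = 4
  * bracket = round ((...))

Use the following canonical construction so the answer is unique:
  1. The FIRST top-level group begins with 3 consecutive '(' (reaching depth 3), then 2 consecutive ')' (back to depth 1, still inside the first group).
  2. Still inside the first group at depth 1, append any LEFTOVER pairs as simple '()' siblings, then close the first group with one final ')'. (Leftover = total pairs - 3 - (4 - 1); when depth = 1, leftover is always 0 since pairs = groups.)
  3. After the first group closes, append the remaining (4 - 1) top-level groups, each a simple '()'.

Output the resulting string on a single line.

Answer: ((())())()()()

Derivation:
Spec: pairs=7 depth=3 groups=4
Leftover pairs = 7 - 3 - (4-1) = 1
First group: deep chain of depth 3 + 1 sibling pairs
Remaining 3 groups: simple '()' each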